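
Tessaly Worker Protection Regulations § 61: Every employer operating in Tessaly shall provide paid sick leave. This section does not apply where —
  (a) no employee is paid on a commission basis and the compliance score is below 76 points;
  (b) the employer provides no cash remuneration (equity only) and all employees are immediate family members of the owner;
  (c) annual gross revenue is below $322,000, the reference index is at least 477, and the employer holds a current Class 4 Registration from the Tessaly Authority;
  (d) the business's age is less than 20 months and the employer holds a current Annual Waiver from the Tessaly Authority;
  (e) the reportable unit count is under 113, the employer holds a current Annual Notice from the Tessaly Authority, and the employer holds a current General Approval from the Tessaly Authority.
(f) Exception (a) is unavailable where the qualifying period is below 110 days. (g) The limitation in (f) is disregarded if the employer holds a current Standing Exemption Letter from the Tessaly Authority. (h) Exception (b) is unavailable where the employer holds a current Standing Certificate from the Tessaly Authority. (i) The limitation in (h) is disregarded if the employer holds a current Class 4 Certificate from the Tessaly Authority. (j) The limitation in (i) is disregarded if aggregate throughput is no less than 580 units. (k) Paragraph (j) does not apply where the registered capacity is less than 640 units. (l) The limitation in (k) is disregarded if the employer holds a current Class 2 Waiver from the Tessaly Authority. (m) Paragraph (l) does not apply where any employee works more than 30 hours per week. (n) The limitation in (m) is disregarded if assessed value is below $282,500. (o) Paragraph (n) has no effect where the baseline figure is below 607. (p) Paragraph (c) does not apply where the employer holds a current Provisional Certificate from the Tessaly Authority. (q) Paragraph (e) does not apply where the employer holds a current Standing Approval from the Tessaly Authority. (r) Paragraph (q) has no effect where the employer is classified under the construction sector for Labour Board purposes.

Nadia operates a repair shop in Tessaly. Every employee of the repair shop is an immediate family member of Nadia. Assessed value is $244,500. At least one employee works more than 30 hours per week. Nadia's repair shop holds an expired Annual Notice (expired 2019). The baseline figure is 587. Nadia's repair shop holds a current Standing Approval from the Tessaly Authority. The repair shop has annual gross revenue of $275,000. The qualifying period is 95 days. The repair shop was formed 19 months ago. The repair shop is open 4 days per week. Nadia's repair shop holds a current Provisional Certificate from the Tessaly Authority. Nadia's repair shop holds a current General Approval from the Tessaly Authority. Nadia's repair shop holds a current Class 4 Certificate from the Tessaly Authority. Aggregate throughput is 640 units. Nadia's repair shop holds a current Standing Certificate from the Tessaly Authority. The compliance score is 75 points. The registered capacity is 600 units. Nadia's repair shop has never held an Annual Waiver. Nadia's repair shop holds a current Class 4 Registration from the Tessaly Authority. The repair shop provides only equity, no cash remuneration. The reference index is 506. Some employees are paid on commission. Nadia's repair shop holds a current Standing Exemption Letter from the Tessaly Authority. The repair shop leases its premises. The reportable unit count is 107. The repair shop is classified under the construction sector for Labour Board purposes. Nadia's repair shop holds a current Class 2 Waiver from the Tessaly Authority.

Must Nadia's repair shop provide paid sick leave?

No — exception (b) applies; Nadia's repair shop is not required to provide paid sick leave.

Exception (a) fails — some employees are paid on commission.
Exception (b)'s conditions are all satisfied: remuneration is equity-only; every employee is an immediate family member. As to paragraphs (h)–(o): (h) is engaged (a current Standing Certificate is held), but is set aside by (i): (i) is engaged — a current Class 4 Certificate is held. (j) is engaged (aggregate throughput is 640 units, meeting the 580 units threshold), but is overridden by (k): (k) operates against (j): the registered capacity is 600 units, less than the 640 units limit. (l) applies (a current Class 2 Waiver is held), but yields to (m): (m) operates against (l): at least one employee exceeds 30 hours/week. (n) would limit (m) — assessed value is $244,500, below the $282,500 limit — but (o) sets (n) aside: (o) operates — the baseline figure is 587, below the 607 limit. (b) remains available.
All of (c)'s requirements are met (annual gross revenue is $275,000, below the $322,000 limit; the reference index is 506, meeting the 477 threshold; a current Class 4 Registration is held). Turning to paragraph (p): (p) is engaged — a current Provisional Certificate is held. (c) is therefore removed.
Exception (d) does not apply: no current Annual Waiver is held.
Exception (e) fails — there is no Annual Notice in force.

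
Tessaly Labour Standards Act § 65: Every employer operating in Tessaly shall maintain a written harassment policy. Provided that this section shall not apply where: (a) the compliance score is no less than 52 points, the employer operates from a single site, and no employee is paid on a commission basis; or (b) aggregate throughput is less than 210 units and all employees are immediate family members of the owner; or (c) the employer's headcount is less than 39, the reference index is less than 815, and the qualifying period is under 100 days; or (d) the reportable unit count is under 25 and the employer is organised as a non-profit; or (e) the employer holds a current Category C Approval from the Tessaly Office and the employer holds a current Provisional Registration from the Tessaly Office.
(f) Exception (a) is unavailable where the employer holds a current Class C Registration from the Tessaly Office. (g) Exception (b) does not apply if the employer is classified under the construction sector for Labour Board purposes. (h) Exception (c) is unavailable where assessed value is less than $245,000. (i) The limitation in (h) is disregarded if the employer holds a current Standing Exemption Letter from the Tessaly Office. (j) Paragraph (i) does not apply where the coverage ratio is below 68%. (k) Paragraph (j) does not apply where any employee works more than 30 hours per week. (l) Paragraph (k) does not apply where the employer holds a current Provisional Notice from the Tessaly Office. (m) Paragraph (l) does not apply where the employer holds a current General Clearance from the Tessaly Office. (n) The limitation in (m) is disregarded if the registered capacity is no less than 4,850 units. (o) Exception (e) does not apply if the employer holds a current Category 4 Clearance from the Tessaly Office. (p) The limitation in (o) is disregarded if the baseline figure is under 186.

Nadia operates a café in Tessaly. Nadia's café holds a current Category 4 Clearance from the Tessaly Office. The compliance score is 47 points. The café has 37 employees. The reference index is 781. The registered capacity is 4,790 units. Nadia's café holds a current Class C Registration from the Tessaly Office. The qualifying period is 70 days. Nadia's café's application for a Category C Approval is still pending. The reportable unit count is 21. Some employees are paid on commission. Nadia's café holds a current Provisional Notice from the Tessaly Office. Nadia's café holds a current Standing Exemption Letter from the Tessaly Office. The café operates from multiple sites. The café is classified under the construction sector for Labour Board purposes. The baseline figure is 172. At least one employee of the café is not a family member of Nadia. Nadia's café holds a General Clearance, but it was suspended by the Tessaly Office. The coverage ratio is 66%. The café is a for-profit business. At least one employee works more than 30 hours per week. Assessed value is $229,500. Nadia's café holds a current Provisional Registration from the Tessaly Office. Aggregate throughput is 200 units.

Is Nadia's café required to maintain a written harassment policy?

Exception (a) requires that the compliance score is no less than 52 points; but the compliance score is 47 points, short of 52 points, so (a) is unavailable.
Exception (b) fails — at least one employee is not a family member.
Exception (c): the employer's headcount is 37, less than the 39 limit; the reference index is 781, less than the 815 limit; the qualifying period is 70 days, under the 100 days limit — every condition holds. But applying paragraphs (h)–(n): (h) is triggered — assessed value is $229,500, less than the $245,000 limit. (i) is triggered (a current Standing Exemption Letter is held), but is overridden by (j): (j) applies — the coverage ratio is 66%, below the 68% limit. (k) is triggered (at least one employee exceeds 30 hours/week), but is overridden by (l): (l) is triggered — a current Provisional Notice is held. (m) does not operate here (no current General Clearance is held), so (l) stands. So (c) is unavailable.
Exception (d) fails — the employer is for-profit.
Exception (e) requires that the employer holds a current Category C Approval from the Tessaly Office; but no current Category C Approval is held, so (e) is unavailable.
None of the exceptions is available; § 65 applies in full.

Yes — Nadia's café must maintain a written harassment policy.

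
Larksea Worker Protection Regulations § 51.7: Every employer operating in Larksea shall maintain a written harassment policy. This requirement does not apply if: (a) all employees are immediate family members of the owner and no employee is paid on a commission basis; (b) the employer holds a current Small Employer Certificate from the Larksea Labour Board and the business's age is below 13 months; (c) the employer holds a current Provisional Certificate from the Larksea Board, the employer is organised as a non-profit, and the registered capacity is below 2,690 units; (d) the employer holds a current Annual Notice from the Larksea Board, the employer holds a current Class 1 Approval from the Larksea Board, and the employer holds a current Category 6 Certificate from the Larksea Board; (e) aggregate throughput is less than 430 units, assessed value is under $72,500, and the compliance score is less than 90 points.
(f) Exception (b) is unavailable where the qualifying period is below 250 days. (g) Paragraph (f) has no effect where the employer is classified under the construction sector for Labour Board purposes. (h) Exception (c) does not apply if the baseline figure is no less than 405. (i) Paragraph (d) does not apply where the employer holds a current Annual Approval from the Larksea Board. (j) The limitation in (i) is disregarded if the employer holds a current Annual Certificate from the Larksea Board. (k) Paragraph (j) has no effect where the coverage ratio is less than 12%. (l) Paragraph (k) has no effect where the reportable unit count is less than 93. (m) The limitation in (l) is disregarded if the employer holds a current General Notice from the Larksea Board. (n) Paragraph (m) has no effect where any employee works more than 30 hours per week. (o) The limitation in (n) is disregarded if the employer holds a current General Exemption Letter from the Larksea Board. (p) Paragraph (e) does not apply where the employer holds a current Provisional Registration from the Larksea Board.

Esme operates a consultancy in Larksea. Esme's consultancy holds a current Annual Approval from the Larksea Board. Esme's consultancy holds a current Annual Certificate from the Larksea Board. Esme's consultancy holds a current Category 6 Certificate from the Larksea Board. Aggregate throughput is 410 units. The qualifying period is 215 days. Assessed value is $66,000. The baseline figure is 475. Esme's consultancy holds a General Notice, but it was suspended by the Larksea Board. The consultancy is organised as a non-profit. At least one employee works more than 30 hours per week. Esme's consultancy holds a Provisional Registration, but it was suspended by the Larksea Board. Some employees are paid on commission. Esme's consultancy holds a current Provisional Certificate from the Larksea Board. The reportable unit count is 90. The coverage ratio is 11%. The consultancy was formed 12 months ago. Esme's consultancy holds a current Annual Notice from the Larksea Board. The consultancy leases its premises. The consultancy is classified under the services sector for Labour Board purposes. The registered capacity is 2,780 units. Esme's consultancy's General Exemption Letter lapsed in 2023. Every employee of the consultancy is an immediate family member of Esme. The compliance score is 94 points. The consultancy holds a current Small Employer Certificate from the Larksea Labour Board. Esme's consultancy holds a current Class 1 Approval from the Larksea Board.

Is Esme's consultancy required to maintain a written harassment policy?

Exception (a) fails — some employees are paid on commission.
Exception (b): a current Small Employer Certificate is held; the business's age is 12 months, below the 13 months limit — every condition holds. But applying paragraphs (f)–(g): (f) operates against (b): the qualifying period is 215 days, below the 250 days limit. (g) is not engaged (the consultancy is classified under the services sector), so (f) stands. So (b) is unavailable.
Exception (c) does not apply: the registered capacity is 2,780 units, not below 2,690 units.
Exception (d) is satisfied on its face — a current Annual Notice is held; a current Class 1 Approval is held; a current Category 6 Certificate is held. Applying paragraphs (i)–(o): (i) would limit (d) — a current Annual Approval is held — but (j) sets (i) aside: (j) is engaged — a current Annual Certificate is held. (k) would limit (j) — the coverage ratio is 11%, less than the 12% limit — but (l) sets (k) aside: (l) is triggered — the reportable unit count is 90, less than the 93 limit. (m), which would lift (l), is not triggered — there is no General Notice in force. So (d) applies.
Exception (e) fails — the compliance score is 94 points, not less than 90 points.

No — exception (d) applies; Esme's consultancy is not required to maintain a written harassment policy.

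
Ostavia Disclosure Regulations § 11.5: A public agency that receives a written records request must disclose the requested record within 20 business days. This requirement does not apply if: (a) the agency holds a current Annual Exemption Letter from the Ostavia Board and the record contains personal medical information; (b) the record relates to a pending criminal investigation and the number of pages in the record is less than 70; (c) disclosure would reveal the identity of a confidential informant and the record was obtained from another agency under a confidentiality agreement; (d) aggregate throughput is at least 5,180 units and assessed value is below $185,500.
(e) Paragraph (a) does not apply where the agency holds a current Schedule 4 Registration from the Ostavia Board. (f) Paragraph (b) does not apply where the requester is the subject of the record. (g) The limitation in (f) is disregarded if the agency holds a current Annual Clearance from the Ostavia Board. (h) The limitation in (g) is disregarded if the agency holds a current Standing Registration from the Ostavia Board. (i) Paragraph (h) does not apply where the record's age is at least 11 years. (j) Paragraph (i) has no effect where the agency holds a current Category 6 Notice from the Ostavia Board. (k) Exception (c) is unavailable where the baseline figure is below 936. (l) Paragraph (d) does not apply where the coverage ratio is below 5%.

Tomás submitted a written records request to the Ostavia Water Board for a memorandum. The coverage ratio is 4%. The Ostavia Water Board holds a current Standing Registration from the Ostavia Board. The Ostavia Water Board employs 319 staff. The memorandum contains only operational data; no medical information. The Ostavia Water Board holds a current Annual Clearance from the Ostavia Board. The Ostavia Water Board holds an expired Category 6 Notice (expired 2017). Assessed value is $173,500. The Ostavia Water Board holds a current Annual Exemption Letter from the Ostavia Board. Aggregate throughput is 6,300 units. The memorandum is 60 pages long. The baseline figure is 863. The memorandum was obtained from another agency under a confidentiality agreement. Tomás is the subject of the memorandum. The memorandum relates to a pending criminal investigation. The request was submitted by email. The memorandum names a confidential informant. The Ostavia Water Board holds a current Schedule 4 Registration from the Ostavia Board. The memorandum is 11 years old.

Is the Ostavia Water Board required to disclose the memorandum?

No — exception (b) applies; the Ostavia Water Board is not required to disclose the memorandum.

Exception (a) requires that the record contains personal medical information; but the memorandum contains only operational data, so (a) is unavailable.
Exception (b) is satisfied on its face — the memorandum relates to a pending investigation; the number of pages in the record is 60, less than the 70 limit. As to paragraphs (f)–(j): (f) applies (Tomás is the subject of the memorandum), but is itself disapplied by (g): (g) applies — a current Annual Clearance is held. (h) would limit (g) — a current Standing Registration is held — but (i) sets (h) aside: (i) operates — the record's age is 11 years, meeting the 11 years threshold. (j), which would lift (i), is not engaged — there is no Category 6 Notice in force. (b) remains available.
Exception (c) is satisfied on its face — the memorandum names a confidential informant; the memorandum was obtained under a confidentiality agreement. Turning to paragraph (k): (k) operates against (c): the baseline figure is 863, below the 936 limit. (c) is therefore removed.
Exception (d): aggregate throughput is 6,300 units, meeting the 5,180 units threshold; assessed value is $173,500, below the $185,500 limit — every condition holds. But applying paragraph (l): (l) operates against (d): the coverage ratio is 4%, below the 5% limit. So (d) is unavailable.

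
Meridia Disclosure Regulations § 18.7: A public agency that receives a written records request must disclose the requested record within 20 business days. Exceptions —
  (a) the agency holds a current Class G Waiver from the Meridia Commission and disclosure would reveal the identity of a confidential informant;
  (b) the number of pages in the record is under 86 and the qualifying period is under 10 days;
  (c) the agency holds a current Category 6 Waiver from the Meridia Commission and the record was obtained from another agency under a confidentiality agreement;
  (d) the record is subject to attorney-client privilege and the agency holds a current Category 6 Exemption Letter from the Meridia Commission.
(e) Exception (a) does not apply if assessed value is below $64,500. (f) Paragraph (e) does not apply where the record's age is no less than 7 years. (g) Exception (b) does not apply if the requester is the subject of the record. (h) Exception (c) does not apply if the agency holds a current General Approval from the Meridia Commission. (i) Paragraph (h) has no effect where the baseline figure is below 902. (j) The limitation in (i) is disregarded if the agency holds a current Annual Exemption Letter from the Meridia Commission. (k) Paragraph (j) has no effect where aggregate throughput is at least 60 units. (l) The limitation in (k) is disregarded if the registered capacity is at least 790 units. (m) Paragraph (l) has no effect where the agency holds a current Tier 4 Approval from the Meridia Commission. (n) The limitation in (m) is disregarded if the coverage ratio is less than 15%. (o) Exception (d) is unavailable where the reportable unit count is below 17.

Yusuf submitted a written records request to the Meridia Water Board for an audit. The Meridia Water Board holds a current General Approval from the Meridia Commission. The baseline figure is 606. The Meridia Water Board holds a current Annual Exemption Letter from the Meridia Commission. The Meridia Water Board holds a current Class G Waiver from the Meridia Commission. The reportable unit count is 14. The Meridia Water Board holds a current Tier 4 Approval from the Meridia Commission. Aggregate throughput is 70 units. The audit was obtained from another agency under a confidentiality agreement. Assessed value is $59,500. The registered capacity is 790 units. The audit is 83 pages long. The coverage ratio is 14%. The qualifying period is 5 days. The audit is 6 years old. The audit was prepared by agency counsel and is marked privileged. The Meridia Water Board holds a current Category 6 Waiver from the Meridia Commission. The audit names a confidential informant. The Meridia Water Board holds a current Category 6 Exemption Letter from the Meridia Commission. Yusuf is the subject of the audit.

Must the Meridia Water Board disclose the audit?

Yes — the Meridia Water Board must disclose the audit.

Exception (a)'s conditions are all satisfied: a current Class G Waiver is held; the audit names a confidential informant. However, paragraphs (e)–(f) must be considered: (e) operates — assessed value is $59,500, below the $64,500 limit. (f), which would lift (e), does not operate here — the record's age is 6 years, short of 7 years. So (a) is unavailable.
Exception (b) is satisfied on its face — the number of pages in the record is 83, under the 86 limit; the qualifying period is 5 days, under the 10 days limit. Turning to paragraph (g): (g) operates against (b): Yusuf is the subject of the audit. Exception (b) does not apply.
Exception (c)'s conditions are all satisfied: a current Category 6 Waiver is held; the audit was obtained under a confidentiality agreement. But: (h) operates — a current General Approval is held. (i) would limit (h) — the baseline figure is 606, below the 902 limit — but (j) sets (i) aside: (j) is engaged — a current Annual Exemption Letter is held. (k) is engaged (aggregate throughput is 70 units, meeting the 60 units threshold), but yields to (l): (l) operates against (k): the registered capacity is 790 units, meeting the 790 units threshold. (m) would limit (l) — a current Tier 4 Approval is held — but (n) sets (m) aside: (n) operates against (m): the coverage ratio is 14%, less than the 15% limit. Exception (c) does not apply.
Exception (d): the audit is privileged; a current Category 6 Exemption Letter is held — every condition holds. But applying paragraph (o): (o) operates against (d): the reportable unit count is 14, below the 17 limit. (d) is therefore removed.
No exception is made out. the Meridia Water Board falls within the general rule.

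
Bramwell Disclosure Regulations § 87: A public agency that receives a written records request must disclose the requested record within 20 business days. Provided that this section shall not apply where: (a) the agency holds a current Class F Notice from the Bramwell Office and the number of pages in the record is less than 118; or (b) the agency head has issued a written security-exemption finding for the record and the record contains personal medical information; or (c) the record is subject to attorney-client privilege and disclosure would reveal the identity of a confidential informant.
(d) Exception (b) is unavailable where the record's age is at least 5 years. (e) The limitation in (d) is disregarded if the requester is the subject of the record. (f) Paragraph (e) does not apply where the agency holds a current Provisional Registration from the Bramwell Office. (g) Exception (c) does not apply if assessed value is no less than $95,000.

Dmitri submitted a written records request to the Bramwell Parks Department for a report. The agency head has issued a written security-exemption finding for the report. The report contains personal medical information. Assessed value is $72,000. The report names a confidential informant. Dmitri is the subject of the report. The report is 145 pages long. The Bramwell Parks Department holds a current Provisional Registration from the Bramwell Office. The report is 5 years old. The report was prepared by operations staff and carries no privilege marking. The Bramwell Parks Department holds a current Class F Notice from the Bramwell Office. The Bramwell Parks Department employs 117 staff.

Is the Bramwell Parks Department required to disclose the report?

Exception (a) requires that the number of pages in the record is less than 118; but the number of pages in the record is 145, not less than 118, so (a) is unavailable.
All of (b)'s requirements are met (a written security-exemption finding has been issued; the report contains personal medical information). But applying paragraphs (d)–(f): (d) operates against (b): the record's age is 5 years, meeting the 5 years threshold. (e) would limit (d) — Dmitri is the subject of the report — but (f) sets (e) aside: (f) operates against (e): a current Provisional Registration is held. So (b) is unavailable.
Exception (c) requires that the record is subject to attorney-client privilege; but the report carries no privilege marking, so (c) is unavailable.
No exception is made out. the Bramwell Parks Department falls within the general rule.

Yes — the Bramwell Parks Department must disclose the report.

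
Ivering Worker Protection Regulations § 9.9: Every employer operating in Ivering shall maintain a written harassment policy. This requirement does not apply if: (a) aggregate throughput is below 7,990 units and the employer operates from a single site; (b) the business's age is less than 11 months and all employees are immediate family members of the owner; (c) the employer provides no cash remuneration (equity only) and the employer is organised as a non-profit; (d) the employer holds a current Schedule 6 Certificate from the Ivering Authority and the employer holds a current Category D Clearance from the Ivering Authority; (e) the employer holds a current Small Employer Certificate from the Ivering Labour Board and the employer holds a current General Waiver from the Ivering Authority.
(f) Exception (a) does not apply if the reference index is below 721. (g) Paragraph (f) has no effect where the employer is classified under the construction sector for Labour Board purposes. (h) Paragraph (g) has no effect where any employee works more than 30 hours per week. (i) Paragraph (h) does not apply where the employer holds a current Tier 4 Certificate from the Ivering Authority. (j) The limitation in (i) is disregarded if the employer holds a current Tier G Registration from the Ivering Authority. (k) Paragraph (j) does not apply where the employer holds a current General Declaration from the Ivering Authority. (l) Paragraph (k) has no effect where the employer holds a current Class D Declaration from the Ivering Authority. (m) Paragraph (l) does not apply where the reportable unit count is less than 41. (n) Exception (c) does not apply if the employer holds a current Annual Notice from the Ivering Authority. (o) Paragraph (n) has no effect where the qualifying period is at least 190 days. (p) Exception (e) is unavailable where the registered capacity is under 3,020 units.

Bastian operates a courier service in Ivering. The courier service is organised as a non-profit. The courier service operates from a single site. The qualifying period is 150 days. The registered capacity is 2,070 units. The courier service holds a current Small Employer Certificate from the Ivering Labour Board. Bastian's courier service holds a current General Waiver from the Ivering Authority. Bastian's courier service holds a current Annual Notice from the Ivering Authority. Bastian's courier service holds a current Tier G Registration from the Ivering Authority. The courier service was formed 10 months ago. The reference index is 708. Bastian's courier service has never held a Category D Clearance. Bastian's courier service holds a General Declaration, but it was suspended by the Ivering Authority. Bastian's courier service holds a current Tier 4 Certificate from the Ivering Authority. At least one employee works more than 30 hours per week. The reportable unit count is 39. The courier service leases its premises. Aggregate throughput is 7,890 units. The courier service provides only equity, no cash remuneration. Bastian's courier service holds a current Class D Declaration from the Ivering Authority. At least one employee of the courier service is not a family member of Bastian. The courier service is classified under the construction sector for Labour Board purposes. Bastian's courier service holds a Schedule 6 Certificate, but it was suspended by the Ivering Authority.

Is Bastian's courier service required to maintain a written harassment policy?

Exception (a) is satisfied on its face — aggregate throughput is 7,890 units, below the 7,990 units limit; the employer operates from a single site. But: (f) operates against (a): the reference index is 708, below the 721 limit. (g) would limit (f) — the courier service is classified under the construction sector — but (h) sets (g) aside: (h) is triggered — at least one employee exceeds 30 hours/week. (i) would limit (h) — a current Tier 4 Certificate is held — but (j) sets (i) aside: (j) is engaged — a current Tier G Registration is held. (k), which would lift (j), is inapplicable — the General Declaration is not current. (a) is therefore removed.
Exception (b) requires that all employees are immediate family members of the owner; but at least one employee is not a family member, so (b) is unavailable.
Exception (c) is satisfied on its face — remuneration is equity-only; the employer is a non-profit. But applying paragraphs (n)–(o): (n) is engaged — a current Annual Notice is held. (o) is inapplicable (the qualifying period is 150 days, short of 190 days), so (n) stands. Exception (c) does not apply.
Exception (d) fails — there is no Schedule 6 Certificate in force.
Exception (e)'s conditions are all satisfied: a current Small Employer Certificate is held; a current General Waiver is held. But: (p) operates against (e): the registered capacity is 2,070 units, under the 3,020 units limit. Exception (e) does not apply.
No exception is made out. Bastian's courier service falls within the general rule.

Yes — Bastian's courier service must maintain a written harassment policy.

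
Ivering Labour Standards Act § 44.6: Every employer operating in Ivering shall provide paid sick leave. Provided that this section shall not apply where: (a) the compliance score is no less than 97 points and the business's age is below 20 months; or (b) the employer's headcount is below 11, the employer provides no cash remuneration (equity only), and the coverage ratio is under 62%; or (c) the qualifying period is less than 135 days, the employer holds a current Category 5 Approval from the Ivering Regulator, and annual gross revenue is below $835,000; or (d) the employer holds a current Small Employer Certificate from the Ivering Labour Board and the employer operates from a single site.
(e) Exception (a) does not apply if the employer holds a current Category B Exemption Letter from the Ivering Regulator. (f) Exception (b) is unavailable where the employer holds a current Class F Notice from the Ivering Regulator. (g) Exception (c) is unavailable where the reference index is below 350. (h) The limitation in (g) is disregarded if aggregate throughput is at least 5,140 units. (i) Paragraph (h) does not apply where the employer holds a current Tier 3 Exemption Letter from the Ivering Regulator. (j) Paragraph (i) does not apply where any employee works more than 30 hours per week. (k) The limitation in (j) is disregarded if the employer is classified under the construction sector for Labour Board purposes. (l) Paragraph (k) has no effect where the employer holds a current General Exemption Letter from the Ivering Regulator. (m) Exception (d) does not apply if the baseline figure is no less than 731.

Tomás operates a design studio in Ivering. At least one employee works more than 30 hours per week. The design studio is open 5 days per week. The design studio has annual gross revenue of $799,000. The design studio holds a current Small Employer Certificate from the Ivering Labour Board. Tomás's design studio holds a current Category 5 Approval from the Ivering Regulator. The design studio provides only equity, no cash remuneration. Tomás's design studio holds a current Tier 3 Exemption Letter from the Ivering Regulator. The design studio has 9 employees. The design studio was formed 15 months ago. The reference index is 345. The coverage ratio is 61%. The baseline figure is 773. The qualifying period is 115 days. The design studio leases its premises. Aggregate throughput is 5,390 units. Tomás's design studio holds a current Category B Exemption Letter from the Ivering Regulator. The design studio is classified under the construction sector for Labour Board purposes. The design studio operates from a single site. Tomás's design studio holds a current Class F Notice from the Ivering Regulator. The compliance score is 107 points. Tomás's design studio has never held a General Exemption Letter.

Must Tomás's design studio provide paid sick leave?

Yes — Tomás's design studio must provide paid sick leave.

Exception (a)'s conditions are all satisfied: the compliance score is 107 points, meeting the 97 points threshold; the business's age is 15 months, below the 20 months limit. However, paragraph (e) must be considered: (e) operates against (a): a current Category B Exemption Letter is held. (a) is therefore removed.
Exception (b) is satisfied on its face — the employer's headcount is 9, below the 11 limit; remuneration is equity-only; the coverage ratio is 61%, under the 62% limit. But applying paragraph (f): (f) applies — a current Class F Notice is held. So (b) is unavailable.
Exception (c)'s conditions are all satisfied: the qualifying period is 115 days, less than the 135 days limit; a current Category 5 Approval is held; annual gross revenue is $799,000, below the $835,000 limit. However, paragraphs (g)–(l) must be considered: (g) applies — the reference index is 345, below the 350 limit. (h) is triggered (aggregate throughput is 5,390 units, meeting the 5,140 units threshold), but is itself disapplied by (i): (i) operates — a current Tier 3 Exemption Letter is held. (j) applies (at least one employee exceeds 30 hours/week), but is itself disapplied by (k): (k) applies — the design studio is classified under the construction sector. (l), which would lift (k), is not engaged — there is no General Exemption Letter in force. Exception (c) does not apply.
All of (d)'s requirements are met (a current Small Employer Certificate is held; the employer operates from a single site). Turning to paragraph (m): (m) operates against (d): the baseline figure is 773, meeting the 731 threshold. Exception (d) does not apply.
No exception applies. The general rule governs.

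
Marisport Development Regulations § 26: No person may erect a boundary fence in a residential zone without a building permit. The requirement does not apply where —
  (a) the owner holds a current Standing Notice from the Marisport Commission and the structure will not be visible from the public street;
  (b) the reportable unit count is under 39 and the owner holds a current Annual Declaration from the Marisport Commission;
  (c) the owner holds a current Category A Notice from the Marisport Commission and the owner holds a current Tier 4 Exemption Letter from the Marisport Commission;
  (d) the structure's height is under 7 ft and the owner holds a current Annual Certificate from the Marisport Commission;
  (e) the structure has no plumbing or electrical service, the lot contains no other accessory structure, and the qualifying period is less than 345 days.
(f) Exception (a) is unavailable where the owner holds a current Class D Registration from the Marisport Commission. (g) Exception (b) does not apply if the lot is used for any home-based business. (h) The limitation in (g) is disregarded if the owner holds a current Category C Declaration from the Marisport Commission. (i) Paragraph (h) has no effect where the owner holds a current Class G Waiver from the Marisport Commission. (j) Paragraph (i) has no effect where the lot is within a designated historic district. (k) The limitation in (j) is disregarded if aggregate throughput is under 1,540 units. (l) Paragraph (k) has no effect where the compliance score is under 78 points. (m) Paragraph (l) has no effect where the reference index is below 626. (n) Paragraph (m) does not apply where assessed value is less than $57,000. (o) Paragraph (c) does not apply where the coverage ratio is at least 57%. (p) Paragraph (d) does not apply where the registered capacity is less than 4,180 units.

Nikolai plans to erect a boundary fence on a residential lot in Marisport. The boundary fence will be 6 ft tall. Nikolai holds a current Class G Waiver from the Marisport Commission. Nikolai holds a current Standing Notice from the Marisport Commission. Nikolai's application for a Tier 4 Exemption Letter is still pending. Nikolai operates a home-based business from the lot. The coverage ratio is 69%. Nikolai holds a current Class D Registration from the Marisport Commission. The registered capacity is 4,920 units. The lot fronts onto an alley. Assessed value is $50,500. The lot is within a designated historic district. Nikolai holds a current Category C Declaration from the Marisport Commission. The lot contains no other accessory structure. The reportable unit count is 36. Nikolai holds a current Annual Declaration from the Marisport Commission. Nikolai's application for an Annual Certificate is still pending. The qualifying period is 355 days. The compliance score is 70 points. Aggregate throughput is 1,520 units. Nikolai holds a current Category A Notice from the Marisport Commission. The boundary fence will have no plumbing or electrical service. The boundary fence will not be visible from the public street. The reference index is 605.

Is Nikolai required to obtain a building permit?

No — exception (b) applies; Nikolai does not need a building permit.

All of (a)'s requirements are met (a current Standing Notice is held; the structure will not be visible from the street). However, paragraph (f) must be considered: (f) operates against (a): a current Class D Registration is held. Exception (a) does not apply.
Exception (b)'s conditions are all satisfied: the reportable unit count is 36, under the 39 limit; a current Annual Declaration is held. Applying paragraphs (g)–(n): (g) operates (a home-based business operates on the lot), but is displaced by (h): (h) is triggered — a current Category C Declaration is held. (i) would limit (h) — a current Class G Waiver is held — but (j) sets (i) aside: (j) applies — the lot is in a historic district. (k) operates (aggregate throughput is 1,520 units, under the 1,540 units limit), but is displaced by (l): (l) operates — the compliance score is 70 points, under the 78 points limit. (m) is triggered (the reference index is 605, below the 626 limit), but yields to (n): (n) operates against (m): assessed value is $50,500, less than the $57,000 limit. (b) remains available.
Exception (c) fails — no current Tier 4 Exemption Letter is held.
Exception (d) does not apply: no current Annual Certificate is held.
Exception (e) requires that the qualifying period is less than 345 days; but the qualifying period is 355 days, not less than 345 days, so (e) is unavailable.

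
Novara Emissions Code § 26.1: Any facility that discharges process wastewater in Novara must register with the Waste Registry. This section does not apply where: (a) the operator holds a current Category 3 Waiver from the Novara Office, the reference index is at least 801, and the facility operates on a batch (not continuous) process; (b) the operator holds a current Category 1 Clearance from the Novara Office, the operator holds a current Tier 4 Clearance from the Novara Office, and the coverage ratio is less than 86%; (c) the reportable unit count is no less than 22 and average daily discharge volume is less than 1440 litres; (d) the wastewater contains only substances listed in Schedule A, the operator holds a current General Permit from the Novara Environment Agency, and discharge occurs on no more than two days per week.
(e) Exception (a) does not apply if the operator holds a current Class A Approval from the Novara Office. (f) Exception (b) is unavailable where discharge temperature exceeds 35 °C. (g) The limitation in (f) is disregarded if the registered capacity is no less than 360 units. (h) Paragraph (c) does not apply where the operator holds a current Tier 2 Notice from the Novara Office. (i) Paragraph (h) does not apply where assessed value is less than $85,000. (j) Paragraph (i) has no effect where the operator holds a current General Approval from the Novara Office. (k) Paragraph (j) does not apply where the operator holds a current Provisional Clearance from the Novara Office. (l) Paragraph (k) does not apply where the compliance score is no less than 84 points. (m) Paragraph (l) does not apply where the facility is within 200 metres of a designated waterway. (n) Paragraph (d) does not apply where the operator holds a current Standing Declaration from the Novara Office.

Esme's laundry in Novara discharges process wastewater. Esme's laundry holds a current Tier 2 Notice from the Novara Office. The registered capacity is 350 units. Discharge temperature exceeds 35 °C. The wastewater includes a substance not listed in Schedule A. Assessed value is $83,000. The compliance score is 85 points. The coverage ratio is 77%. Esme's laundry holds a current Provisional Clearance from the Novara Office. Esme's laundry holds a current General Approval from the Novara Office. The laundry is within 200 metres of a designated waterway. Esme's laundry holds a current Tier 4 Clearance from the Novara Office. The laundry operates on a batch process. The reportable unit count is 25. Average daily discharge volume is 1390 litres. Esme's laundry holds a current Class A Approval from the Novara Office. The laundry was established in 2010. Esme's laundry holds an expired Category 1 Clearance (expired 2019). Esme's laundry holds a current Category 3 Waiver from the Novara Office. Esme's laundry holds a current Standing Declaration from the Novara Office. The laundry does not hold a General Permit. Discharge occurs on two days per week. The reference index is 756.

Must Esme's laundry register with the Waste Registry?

No — exception (c) applies; Esme's laundry is not required to register with the Waste Registry.

Exception (a) does not apply: the reference index is 756, short of 801.
Exception (b) requires that the operator holds a current Category 1 Clearance from the Novara Office; but the Category 1 Clearance is not current, so (b) is unavailable.
Exception (c): the reportable unit count is 25, meeting the 22 threshold; average daily discharge volume is 1390 litres, less than the 1440 litres limit — every condition holds. As to paragraphs (h)–(m): (h) would limit (c) — a current Tier 2 Notice is held — but (i) sets (h) aside: (i) applies — assessed value is $83,000, less than the $85,000 limit. (j) is triggered (a current General Approval is held), but is set aside by (k): (k) operates against (j): a current Provisional Clearance is held. (l) would limit (k) — the compliance score is 85 points, meeting the 84 points threshold — but (m) sets (l) aside: (m) is engaged — the laundry is within 200 m of a designated waterway. Exception (c) stands.
Exception (d) requires that the wastewater contains only substances listed in Schedule A; but the wastewater includes a non-Schedule-A substance, so (d) is unavailable.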